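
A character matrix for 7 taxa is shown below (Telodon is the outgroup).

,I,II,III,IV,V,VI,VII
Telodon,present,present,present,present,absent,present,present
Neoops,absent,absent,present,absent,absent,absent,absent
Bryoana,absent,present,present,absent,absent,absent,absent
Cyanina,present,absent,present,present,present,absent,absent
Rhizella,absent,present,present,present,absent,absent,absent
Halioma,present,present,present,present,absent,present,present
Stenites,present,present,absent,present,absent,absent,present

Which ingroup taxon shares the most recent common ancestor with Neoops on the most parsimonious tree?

Character polarity is set by the outgroup: the derived state is whichever differs from the outgroup's state, so for I, II, III, IV, VI, VII the derived state is 'absent', and for the remaining characters it is 'present'.
I: derived state 'absent' in Bryoana, Neoops, and Rhizella only — synapomorphy for {Bryoana, Neoops, Rhizella}.
II groups Cyanina and Neoops, which is incompatible with the clades supported by the remaining characters; treating it as convergent (homoplasy) costs fewer steps than any alternative tree.
III (derived state 'absent') is unique to Stenites (autapomorphy; uninformative for grouping).
Only Bryoana and Neoops show the derived state 'absent' for IV, supporting them as a clade.
V (derived state 'present') is unique to Cyanina (autapomorphy; uninformative for grouping).
VI: derived state 'absent' in Bryoana, Cyanina, Neoops, Rhizella, and Stenites only — synapomorphy for {Bryoana, Cyanina, Neoops, Rhizella, Stenites}.
VII: derived state 'absent' in Bryoana, Cyanina, Neoops, and Rhizella only — synapomorphy for {Bryoana, Cyanina, Neoops, Rhizella}.
Most parsimonious ingroup topology: (((((Neoops,Bryoana),Rhizella),Cyanina),Stenites),Halioma).
Neoops and Bryoana form a cherry on this tree, so they are sister taxa.

Bryoana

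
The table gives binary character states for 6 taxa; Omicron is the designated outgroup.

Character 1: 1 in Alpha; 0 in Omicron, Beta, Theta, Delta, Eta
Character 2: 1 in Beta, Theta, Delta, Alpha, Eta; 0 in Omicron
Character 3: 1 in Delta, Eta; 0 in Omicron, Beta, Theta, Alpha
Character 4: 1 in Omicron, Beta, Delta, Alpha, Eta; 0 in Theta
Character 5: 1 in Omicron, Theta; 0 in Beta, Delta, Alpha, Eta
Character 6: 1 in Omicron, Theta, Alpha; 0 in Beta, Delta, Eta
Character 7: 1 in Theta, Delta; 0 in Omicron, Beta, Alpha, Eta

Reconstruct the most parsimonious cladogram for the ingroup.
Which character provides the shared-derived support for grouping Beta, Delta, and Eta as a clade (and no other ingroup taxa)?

Character 6

Character polarity is set by the outgroup: the derived state is whichever differs from the outgroup's state, so for Character 4, Character 5, Character 6 the derived state is '0', and for the remaining characters it is '1'.
Character 1 (derived state '1') is unique to Alpha (autapomorphy; uninformative for grouping).
Character 2 (derived state '1') is shared by all ingroup taxa — unites the whole ingroup.
Character 3: derived state '1' in Delta and Eta only — synapomorphy for {Delta, Eta}.
Character 4 (derived state '0') is unique to Theta (autapomorphy; uninformative for grouping).
Character 5 (derived state '0') is shared by Alpha, Beta, Delta, and Eta — a synapomorphy uniting that clade.
Character 6 (derived state '0') is shared by Beta, Delta, and Eta — a synapomorphy uniting that clade.
Character 7 groups Delta and Theta, which is incompatible with the clades supported by the remaining characters; treating it as convergent (homoplasy) costs fewer steps than any alternative tree.
Most parsimonious ingroup topology: ((((Eta,Delta),Beta),Alpha),Theta).
The clade {Beta, Delta, Eta} is supported by Character 6: its derived state '0' occurs in exactly those taxa and in no other taxon (including the outgroup).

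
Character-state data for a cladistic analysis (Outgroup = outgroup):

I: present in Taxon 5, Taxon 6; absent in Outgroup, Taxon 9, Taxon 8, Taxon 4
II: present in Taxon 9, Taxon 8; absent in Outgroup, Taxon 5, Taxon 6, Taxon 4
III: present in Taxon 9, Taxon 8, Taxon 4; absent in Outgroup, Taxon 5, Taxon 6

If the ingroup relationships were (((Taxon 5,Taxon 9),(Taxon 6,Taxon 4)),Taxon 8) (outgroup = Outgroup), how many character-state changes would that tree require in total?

Map each character onto (((Taxon 5,Taxon 9),(Taxon 6,Taxon 4)),Taxon 8) (rooted by Outgroup) and count the minimum state changes it requires (Fitch parsimony):
I: 2; II: 2; III: 3.
Total tree length = 7.

7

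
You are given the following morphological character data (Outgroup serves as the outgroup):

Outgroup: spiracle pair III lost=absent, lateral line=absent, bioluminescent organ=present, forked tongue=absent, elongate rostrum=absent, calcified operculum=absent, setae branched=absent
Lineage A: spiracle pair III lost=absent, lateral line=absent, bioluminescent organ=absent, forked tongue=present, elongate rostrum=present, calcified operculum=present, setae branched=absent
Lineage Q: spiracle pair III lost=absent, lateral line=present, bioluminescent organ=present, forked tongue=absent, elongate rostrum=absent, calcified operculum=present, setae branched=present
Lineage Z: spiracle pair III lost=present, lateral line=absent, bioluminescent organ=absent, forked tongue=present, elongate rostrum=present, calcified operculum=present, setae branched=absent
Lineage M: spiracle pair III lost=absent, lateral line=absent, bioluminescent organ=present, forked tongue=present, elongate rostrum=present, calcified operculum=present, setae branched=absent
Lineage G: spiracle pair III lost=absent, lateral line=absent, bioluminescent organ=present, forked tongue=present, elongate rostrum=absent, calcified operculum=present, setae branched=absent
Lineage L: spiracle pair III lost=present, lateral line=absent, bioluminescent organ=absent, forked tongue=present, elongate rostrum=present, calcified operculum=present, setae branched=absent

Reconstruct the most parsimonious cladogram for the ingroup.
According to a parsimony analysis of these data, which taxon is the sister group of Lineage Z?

Lineage L

Character polarity is set by the outgroup: the derived state is whichever differs from the outgroup's state, so for bioluminescent organ the derived state is 'absent', and for the remaining characters it is 'present'.
Only Lineage L and Lineage Z show the derived state 'present' for spiracle pair III lost, supporting them as a clade.
lateral line (derived state 'present') is unique to Lineage Q (autapomorphy; uninformative for grouping).
Only Lineage A, Lineage L, and Lineage Z show the derived state 'absent' for bioluminescent organ, supporting them as a clade.
forked tongue: derived state 'present' in Lineage A, Lineage G, Lineage L, Lineage M, and Lineage Z only — synapomorphy for {Lineage A, Lineage G, Lineage L, Lineage M, Lineage Z}.
elongate rostrum: derived state 'present' in Lineage A, Lineage L, Lineage M, and Lineage Z only — synapomorphy for {Lineage A, Lineage L, Lineage M, Lineage Z}.
All ingroup taxa share the derived state 'present' for calcified operculum; it defines the ingroup but does not resolve relationships within it.
setae branched: derived state 'present' in Lineage Q only — an autapomorphy, so it tells us nothing about relationships among taxa.
Most parsimonious ingroup topology: ((((Lineage A,(Lineage Z,Lineage L)),Lineage M),Lineage G),Lineage Q).
Lineage Z and Lineage L form a cherry on this tree, so they are sister taxa.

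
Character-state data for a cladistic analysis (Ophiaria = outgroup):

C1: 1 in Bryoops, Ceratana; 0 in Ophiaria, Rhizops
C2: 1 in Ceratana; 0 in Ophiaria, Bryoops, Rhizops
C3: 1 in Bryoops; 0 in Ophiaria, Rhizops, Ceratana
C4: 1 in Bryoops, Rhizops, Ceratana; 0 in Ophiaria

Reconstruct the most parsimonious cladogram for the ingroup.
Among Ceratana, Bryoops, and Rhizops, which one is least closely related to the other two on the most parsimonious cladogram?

The outgroup has state '0' for every character, so '1' is the derived state throughout.
C1: derived state '1' in Bryoops and Ceratana only — synapomorphy for {Bryoops, Ceratana}.
C2 (derived state '1') is unique to Ceratana (autapomorphy; uninformative for grouping).
C3 (derived state '1') is unique to Bryoops (autapomorphy; uninformative for grouping).
C4 (derived state '1') is shared by all ingroup taxa — unites the whole ingroup.
Most parsimonious ingroup topology: ((Bryoops,Ceratana),Rhizops).
Ceratana and Bryoops share a more recent common ancestor with each other than either does with Rhizops, so Rhizops is the least closely related of the three.

Rhizops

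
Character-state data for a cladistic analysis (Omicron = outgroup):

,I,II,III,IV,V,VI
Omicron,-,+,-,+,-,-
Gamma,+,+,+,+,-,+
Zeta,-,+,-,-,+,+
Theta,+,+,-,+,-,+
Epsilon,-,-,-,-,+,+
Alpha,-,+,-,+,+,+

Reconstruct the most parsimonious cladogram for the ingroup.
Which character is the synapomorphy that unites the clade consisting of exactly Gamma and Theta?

I

Character polarity is set by the outgroup: the derived state is whichever differs from the outgroup's state, so for II, IV the derived state is '-', and for the remaining characters it is '+'.
I (derived state '+') is shared by Gamma and Theta — a synapomorphy uniting that clade.
II: derived state '-' in Epsilon only — an autapomorphy, so it tells us nothing about relationships among taxa.
III: derived state '+' in Gamma only — an autapomorphy, so it tells us nothing about relationships among taxa.
IV (derived state '-') is shared by Epsilon and Zeta — a synapomorphy uniting that clade.
V (derived state '+') is shared by Alpha, Epsilon, and Zeta — a synapomorphy uniting that clade.
All ingroup taxa share the derived state '+' for VI; it defines the ingroup but does not resolve relationships within it.
Most parsimonious ingroup topology: ((Gamma,Theta),((Zeta,Epsilon),Alpha)).
The clade {Gamma, Theta} is supported by I: its derived state '+' occurs in exactly those taxa and in no other taxon (including the outgroup).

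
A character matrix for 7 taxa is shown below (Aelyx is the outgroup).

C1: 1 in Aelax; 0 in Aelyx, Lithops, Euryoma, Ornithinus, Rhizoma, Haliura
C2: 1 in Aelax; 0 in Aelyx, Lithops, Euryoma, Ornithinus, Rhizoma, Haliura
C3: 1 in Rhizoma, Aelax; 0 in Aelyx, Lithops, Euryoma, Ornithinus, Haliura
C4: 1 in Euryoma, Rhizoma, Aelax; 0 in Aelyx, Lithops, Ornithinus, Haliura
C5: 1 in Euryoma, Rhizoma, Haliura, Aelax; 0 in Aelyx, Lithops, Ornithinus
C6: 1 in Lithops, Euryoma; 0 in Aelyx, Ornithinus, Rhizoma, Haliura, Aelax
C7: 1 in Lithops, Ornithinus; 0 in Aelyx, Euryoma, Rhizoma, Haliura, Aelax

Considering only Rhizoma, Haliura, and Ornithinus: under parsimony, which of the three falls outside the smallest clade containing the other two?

Ornithinus

The outgroup has state '0' for every character, so '1' is the derived state throughout.
C1: derived state '1' in Aelax only — an autapomorphy, so it tells us nothing about relationships among taxa.
C2: derived state '1' in Aelax only — an autapomorphy, so it tells us nothing about relationships among taxa.
C3 (derived state '1') is shared by Aelax and Rhizoma — a synapomorphy uniting that clade.
C4 (derived state '1') is shared by Aelax, Euryoma, and Rhizoma — a synapomorphy uniting that clade.
C5 (derived state '1') is shared by Aelax, Euryoma, Haliura, and Rhizoma — a synapomorphy uniting that clade.
C6 (state '1') occurs in Euryoma and Lithops but conflicts with the nesting implied by the other characters — most parsimoniously interpreted as homoplasy.
C7 (derived state '1') is shared by Lithops and Ornithinus — a synapomorphy uniting that clade.
Most parsimonious ingroup topology: ((Lithops,Ornithinus),((Euryoma,(Rhizoma,Aelax)),Haliura)).
Rhizoma and Haliura share a more recent common ancestor with each other than either does with Ornithinus, so Ornithinus is the least closely related of the three.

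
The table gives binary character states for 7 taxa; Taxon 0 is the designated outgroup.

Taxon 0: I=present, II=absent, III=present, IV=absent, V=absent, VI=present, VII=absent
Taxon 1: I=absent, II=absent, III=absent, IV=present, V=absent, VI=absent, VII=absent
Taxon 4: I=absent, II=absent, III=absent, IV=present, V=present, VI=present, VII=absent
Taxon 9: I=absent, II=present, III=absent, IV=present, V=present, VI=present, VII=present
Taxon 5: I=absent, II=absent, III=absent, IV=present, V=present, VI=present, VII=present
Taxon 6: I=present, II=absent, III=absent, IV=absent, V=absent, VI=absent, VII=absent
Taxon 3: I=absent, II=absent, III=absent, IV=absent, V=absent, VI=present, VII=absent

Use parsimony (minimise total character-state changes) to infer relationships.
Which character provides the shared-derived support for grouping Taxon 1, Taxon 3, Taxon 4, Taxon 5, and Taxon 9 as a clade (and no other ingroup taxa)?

Character polarity is set by the outgroup: the derived state is whichever differs from the outgroup's state, so for I, III, VI the derived state is 'absent', and for the remaining characters it is 'present'.
I (derived state 'absent') is shared by Taxon 1, Taxon 3, Taxon 4, Taxon 5, and Taxon 9 — a synapomorphy uniting that clade.
II (derived state 'present') is unique to Taxon 9 (autapomorphy; uninformative for grouping).
III (derived state 'absent') is shared by all ingroup taxa — unites the whole ingroup.
IV (derived state 'present') is shared by Taxon 1, Taxon 4, Taxon 5, and Taxon 9 — a synapomorphy uniting that clade.
Only Taxon 4, Taxon 5, and Taxon 9 show the derived state 'present' for V, supporting them as a clade.
VI (state 'absent') occurs in Taxon 1 and Taxon 6 but conflicts with the nesting implied by the other characters — most parsimoniously interpreted as homoplasy.
VII: derived state 'present' in Taxon 5 and Taxon 9 only — synapomorphy for {Taxon 5, Taxon 9}.
Most parsimonious ingroup topology: (((Taxon 1,(Taxon 4,(Taxon 9,Taxon 5))),Taxon 3),Taxon 6).
The clade {Taxon 1, Taxon 3, Taxon 4, Taxon 5, Taxon 9} is supported by I: its derived state 'absent' occurs in exactly those taxa and in no other taxon (including the outgroup).

I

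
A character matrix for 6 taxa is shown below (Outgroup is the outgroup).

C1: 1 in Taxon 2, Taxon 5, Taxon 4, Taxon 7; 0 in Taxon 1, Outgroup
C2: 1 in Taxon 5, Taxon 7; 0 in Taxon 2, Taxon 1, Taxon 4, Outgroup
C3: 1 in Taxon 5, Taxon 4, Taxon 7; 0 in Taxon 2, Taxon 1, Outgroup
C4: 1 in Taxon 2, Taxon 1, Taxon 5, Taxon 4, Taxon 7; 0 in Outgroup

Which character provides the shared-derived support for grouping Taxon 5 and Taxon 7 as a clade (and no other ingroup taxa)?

The outgroup has state '0' for every character, so '1' is the derived state throughout.
Only Taxon 2, Taxon 4, Taxon 5, and Taxon 7 show the derived state '1' for C1, supporting them as a clade.
C2: derived state '1' in Taxon 5 and Taxon 7 only — synapomorphy for {Taxon 5, Taxon 7}.
C3 (derived state '1') is shared by Taxon 4, Taxon 5, and Taxon 7 — a synapomorphy uniting that clade.
C4 (derived state '1') is shared by all ingroup taxa — unites the whole ingroup.
Most parsimonious ingroup topology: (Taxon 1,(((Taxon 7,Taxon 5),Taxon 4),Taxon 2)).
The clade {Taxon 5, Taxon 7} is supported by C2: its derived state '1' occurs in exactly those taxa and in no other taxon (including the outgroup).

C2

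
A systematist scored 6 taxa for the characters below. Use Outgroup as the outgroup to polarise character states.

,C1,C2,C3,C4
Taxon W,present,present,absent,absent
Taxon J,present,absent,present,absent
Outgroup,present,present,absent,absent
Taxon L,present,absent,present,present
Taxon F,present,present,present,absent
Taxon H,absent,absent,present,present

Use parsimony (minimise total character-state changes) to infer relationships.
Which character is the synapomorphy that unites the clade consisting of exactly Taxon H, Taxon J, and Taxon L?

C2

Character polarity is set by the outgroup: the derived state is whichever differs from the outgroup's state, so for C1, C2 the derived state is 'absent', and for the remaining characters it is 'present'.
C1 (derived state 'absent') is unique to Taxon H (autapomorphy; uninformative for grouping).
C2: derived state 'absent' in Taxon H, Taxon J, and Taxon L only — synapomorphy for {Taxon H, Taxon J, Taxon L}.
C3 (derived state 'present') is shared by Taxon F, Taxon H, Taxon J, and Taxon L — a synapomorphy uniting that clade.
C4 (derived state 'present') is shared by Taxon H and Taxon L — a synapomorphy uniting that clade.
Most parsimonious ingroup topology: (((Taxon J,(Taxon H,Taxon L)),Taxon F),Taxon W).
The clade {Taxon H, Taxon J, Taxon L} is supported by C2: its derived state 'absent' occurs in exactly those taxa and in no other taxon (including the outgroup).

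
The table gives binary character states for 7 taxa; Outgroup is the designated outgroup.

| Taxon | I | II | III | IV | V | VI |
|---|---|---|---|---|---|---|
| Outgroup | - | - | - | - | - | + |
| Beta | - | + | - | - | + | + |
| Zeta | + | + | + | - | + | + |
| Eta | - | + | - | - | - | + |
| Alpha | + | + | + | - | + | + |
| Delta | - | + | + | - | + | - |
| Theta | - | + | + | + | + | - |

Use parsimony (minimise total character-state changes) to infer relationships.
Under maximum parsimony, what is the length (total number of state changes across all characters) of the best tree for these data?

6

Character polarity is set by the outgroup: the derived state is whichever differs from the outgroup's state, so for VI the derived state is '-', and for the remaining characters it is '+'.
I: derived state '+' in Alpha and Zeta only — synapomorphy for {Alpha, Zeta}.
II (derived state '+') is shared by all ingroup taxa — unites the whole ingroup.
III (derived state '+') is shared by Alpha, Delta, Theta, and Zeta — a synapomorphy uniting that clade.
IV (derived state '+') is unique to Theta (autapomorphy; uninformative for grouping).
V: derived state '+' in Alpha, Beta, Delta, Theta, and Zeta only — synapomorphy for {Alpha, Beta, Delta, Theta, Zeta}.
Only Delta and Theta show the derived state '-' for VI, supporting them as a clade.
Most parsimonious ingroup topology: ((Beta,((Zeta,Alpha),(Delta,Theta))),Eta).
Changes per character on this tree: I: 1; II: 1; III: 1; IV: 1; V: 1; VI: 1.
Total = 6.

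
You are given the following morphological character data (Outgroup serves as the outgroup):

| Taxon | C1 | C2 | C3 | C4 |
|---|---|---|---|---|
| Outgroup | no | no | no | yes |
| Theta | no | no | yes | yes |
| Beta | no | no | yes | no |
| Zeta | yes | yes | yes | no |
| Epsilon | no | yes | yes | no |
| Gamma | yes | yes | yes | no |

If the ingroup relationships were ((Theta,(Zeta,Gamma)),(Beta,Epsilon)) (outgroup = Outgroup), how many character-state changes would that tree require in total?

Map each character onto ((Theta,(Zeta,Gamma)),(Beta,Epsilon)) (rooted by Outgroup) and count the minimum state changes it requires (Fitch parsimony):
C1: 1; C2: 2; C3: 1; C4: 2.
Total tree length = 6.

6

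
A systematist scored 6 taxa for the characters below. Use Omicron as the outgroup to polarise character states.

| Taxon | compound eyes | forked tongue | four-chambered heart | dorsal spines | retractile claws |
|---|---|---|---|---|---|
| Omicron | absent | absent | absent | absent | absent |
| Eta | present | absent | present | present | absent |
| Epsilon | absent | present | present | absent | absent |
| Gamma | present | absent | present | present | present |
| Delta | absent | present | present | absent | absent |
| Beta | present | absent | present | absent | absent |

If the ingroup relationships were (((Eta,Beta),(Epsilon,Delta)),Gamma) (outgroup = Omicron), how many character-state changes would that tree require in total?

7

Map each character onto (((Eta,Beta),(Epsilon,Delta)),Gamma) (rooted by Omicron) and count the minimum state changes it requires (Fitch parsimony):
compound eyes: 2; forked tongue: 1; four-chambered heart: 1; dorsal spines: 2; retractile claws: 1.
Total tree length = 7.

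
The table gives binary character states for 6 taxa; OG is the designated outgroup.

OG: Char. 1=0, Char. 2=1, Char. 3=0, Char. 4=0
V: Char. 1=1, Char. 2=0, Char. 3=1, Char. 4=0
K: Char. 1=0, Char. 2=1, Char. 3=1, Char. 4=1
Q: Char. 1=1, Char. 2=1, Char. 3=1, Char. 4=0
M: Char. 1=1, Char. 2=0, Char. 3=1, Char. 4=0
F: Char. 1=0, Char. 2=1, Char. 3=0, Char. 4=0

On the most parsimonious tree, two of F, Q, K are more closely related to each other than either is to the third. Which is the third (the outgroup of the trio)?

Character polarity is set by the outgroup: the derived state is whichever differs from the outgroup's state, so for Char. 2 the derived state is '0', and for the remaining characters it is '1'.
Char. 1: derived state '1' in M, Q, and V only — synapomorphy for {M, Q, V}.
Only M and V show the derived state '0' for Char. 2, supporting them as a clade.
Char. 3 (derived state '1') is shared by K, M, Q, and V — a synapomorphy uniting that clade.
Char. 4 (derived state '1') is unique to K (autapomorphy; uninformative for grouping).
Most parsimonious ingroup topology: ((((V,M),Q),K),F).
K and Q share a more recent common ancestor with each other than either does with F, so F is the least closely related of the three.

F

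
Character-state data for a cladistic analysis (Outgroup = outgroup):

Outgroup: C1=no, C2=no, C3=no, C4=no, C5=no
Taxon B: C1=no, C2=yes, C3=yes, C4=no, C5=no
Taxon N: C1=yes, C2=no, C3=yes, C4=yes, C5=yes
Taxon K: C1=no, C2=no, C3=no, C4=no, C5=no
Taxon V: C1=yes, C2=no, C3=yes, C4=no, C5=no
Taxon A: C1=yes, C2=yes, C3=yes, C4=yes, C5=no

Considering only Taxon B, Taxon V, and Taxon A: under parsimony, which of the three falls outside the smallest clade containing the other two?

The outgroup has state 'no' for every character, so 'yes' is the derived state throughout.
Only Taxon A, Taxon N, and Taxon V show the derived state 'yes' for C1, supporting them as a clade.
C2 groups Taxon A and Taxon B, which is incompatible with the clades supported by the remaining characters; treating it as convergent (homoplasy) costs fewer steps than any alternative tree.
C3 (derived state 'yes') is shared by Taxon A, Taxon B, Taxon N, and Taxon V — a synapomorphy uniting that clade.
Only Taxon A and Taxon N show the derived state 'yes' for C4, supporting them as a clade.
C5 (derived state 'yes') is unique to Taxon N (autapomorphy; uninformative for grouping).
Most parsimonious ingroup topology: ((Taxon B,((Taxon N,Taxon A),Taxon V)),Taxon K).
Taxon A and Taxon V share a more recent common ancestor with each other than either does with Taxon B, so Taxon B is the least closely related of the three.

Taxon B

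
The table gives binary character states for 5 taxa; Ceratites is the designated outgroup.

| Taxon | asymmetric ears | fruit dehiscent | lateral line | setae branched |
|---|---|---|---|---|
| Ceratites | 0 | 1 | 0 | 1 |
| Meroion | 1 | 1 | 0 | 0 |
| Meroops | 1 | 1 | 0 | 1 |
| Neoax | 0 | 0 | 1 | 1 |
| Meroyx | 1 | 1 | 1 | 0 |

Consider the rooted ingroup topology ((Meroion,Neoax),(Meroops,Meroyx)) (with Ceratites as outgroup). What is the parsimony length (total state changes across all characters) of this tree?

7

Map each character onto ((Meroion,Neoax),(Meroops,Meroyx)) (rooted by Ceratites) and count the minimum state changes it requires (Fitch parsimony):
asymmetric ears: 2; fruit dehiscent: 1; lateral line: 2; setae branched: 2.
Total tree length = 7.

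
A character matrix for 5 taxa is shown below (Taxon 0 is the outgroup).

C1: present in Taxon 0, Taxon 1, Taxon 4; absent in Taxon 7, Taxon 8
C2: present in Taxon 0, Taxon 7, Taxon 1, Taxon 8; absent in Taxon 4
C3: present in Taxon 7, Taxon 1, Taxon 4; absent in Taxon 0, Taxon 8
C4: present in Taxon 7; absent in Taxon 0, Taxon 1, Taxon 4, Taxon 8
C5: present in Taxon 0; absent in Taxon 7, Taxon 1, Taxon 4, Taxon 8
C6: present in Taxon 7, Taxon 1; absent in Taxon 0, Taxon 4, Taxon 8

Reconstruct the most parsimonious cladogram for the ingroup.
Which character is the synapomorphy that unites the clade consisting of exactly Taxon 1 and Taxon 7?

Character polarity is set by the outgroup: the derived state is whichever differs from the outgroup's state, so for C1, C2, C5 the derived state is 'absent', and for the remaining characters it is 'present'.
C1 groups Taxon 7 and Taxon 8, which is incompatible with the clades supported by the remaining characters; treating it as convergent (homoplasy) costs fewer steps than any alternative tree.
C2 (derived state 'absent') is unique to Taxon 4 (autapomorphy; uninformative for grouping).
C3: derived state 'present' in Taxon 1, Taxon 4, and Taxon 7 only — synapomorphy for {Taxon 1, Taxon 4, Taxon 7}.
C4 (derived state 'present') is unique to Taxon 7 (autapomorphy; uninformative for grouping).
C5 (derived state 'absent') is shared by all ingroup taxa — unites the whole ingroup.
C6 (derived state 'present') is shared by Taxon 1 and Taxon 7 — a synapomorphy uniting that clade.
Most parsimonious ingroup topology: (((Taxon 7,Taxon 1),Taxon 4),Taxon 8).
The clade {Taxon 1, Taxon 7} is supported by C6: its derived state 'present' occurs in exactly those taxa and in no other taxon (including the outgroup).

C6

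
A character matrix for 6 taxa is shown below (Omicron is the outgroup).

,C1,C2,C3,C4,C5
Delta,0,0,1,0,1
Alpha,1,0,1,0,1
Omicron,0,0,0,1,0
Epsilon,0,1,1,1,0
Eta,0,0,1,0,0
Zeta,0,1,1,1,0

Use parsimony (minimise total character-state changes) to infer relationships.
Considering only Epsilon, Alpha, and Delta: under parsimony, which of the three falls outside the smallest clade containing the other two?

Character polarity is set by the outgroup: the derived state is whichever differs from the outgroup's state, so for C4 the derived state is '0', and for the remaining characters it is '1'.
C1 (derived state '1') is unique to Alpha (autapomorphy; uninformative for grouping).
Only Epsilon and Zeta show the derived state '1' for C2, supporting them as a clade.
All ingroup taxa share the derived state '1' for C3; it defines the ingroup but does not resolve relationships within it.
C4 (derived state '0') is shared by Alpha, Delta, and Eta — a synapomorphy uniting that clade.
C5: derived state '1' in Alpha and Delta only — synapomorphy for {Alpha, Delta}.
Most parsimonious ingroup topology: ((Zeta,Epsilon),((Delta,Alpha),Eta)).
Alpha and Delta share a more recent common ancestor with each other than either does with Epsilon, so Epsilon is the least closely related of the three.

Epsilon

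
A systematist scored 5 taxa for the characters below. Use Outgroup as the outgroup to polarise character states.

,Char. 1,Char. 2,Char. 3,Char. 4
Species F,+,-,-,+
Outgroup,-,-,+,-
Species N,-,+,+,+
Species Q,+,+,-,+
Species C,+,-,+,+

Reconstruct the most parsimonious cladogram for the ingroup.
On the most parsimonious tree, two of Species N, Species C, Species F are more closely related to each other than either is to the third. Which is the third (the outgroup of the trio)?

Species N

Character polarity is set by the outgroup: the derived state is whichever differs from the outgroup's state, so for Char. 3 the derived state is '-', and for the remaining characters it is '+'.
Only Species C, Species F, and Species Q show the derived state '+' for Char. 1, supporting them as a clade.
Char. 2 groups Species N and Species Q, which is incompatible with the clades supported by the remaining characters; treating it as convergent (homoplasy) costs fewer steps than any alternative tree.
Char. 3 (derived state '-') is shared by Species F and Species Q — a synapomorphy uniting that clade.
Char. 4 (derived state '+') is shared by all ingroup taxa — unites the whole ingroup.
Most parsimonious ingroup topology: (((Species Q,Species F),Species C),Species N).
Species C and Species F share a more recent common ancestor with each other than either does with Species N, so Species N is the least closely related of the three.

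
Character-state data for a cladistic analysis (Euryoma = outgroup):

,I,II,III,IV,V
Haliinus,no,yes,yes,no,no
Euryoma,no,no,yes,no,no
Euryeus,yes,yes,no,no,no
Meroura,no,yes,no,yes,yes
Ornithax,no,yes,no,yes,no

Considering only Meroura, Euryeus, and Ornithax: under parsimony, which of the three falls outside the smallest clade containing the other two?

Euryeus

Character polarity is set by the outgroup: the derived state is whichever differs from the outgroup's state, so for III the derived state is 'no', and for the remaining characters it is 'yes'.
I (derived state 'yes') is unique to Euryeus (autapomorphy; uninformative for grouping).
II (derived state 'yes') is shared by all ingroup taxa — unites the whole ingroup.
III (derived state 'no') is shared by Euryeus, Meroura, and Ornithax — a synapomorphy uniting that clade.
Only Meroura and Ornithax show the derived state 'yes' for IV, supporting them as a clade.
V (derived state 'yes') is unique to Meroura (autapomorphy; uninformative for grouping).
Most parsimonious ingroup topology: (((Meroura,Ornithax),Euryeus),Haliinus).
Meroura and Ornithax share a more recent common ancestor with each other than either does with Euryeus, so Euryeus is the least closely related of the three.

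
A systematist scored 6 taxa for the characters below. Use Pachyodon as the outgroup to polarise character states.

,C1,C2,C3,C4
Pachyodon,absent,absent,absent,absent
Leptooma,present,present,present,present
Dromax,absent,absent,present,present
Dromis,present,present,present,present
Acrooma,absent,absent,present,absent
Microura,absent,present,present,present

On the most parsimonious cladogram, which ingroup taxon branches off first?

Acrooma

The outgroup has state 'absent' for every character, so 'present' is the derived state throughout.
Only Dromis and Leptooma show the derived state 'present' for C1, supporting them as a clade.
C2 (derived state 'present') is shared by Dromis, Leptooma, and Microura — a synapomorphy uniting that clade.
All ingroup taxa share the derived state 'present' for C3; it defines the ingroup but does not resolve relationships within it.
C4 (derived state 'present') is shared by Dromax, Dromis, Leptooma, and Microura — a synapomorphy uniting that clade.
Most parsimonious ingroup topology: ((((Leptooma,Dromis),Microura),Dromax),Acrooma).
Acrooma is sister to the clade containing all other ingroup taxa, so it is the earliest-diverging (most basal) ingroup lineage.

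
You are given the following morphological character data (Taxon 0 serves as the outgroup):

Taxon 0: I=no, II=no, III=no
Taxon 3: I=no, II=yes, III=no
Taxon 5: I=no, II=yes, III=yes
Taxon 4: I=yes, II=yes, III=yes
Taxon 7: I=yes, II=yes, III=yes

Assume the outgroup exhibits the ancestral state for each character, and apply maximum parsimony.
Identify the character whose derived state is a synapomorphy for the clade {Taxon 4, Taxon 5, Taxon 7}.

The outgroup has state 'no' for every character, so 'yes' is the derived state throughout.
I (derived state 'yes') is shared by Taxon 4 and Taxon 7 — a synapomorphy uniting that clade.
II (derived state 'yes') is shared by all ingroup taxa — unites the whole ingroup.
Only Taxon 4, Taxon 5, and Taxon 7 show the derived state 'yes' for III, supporting them as a clade.
Most parsimonious ingroup topology: (Taxon 3,(Taxon 5,(Taxon 4,Taxon 7))).
The clade {Taxon 4, Taxon 5, Taxon 7} is supported by III: its derived state 'yes' occurs in exactly those taxa and in no other taxon (including the outgroup).

III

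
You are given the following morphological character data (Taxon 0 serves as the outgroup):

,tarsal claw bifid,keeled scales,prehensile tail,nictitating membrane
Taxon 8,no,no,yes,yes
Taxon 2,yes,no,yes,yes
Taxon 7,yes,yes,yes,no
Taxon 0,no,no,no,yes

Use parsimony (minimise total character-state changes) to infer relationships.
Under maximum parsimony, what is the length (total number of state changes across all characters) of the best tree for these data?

Character polarity is set by the outgroup: the derived state is whichever differs from the outgroup's state, so for nictitating membrane the derived state is 'no', and for the remaining characters it is 'yes'.
tarsal claw bifid (derived state 'yes') is shared by Taxon 2 and Taxon 7 — a synapomorphy uniting that clade.
keeled scales: derived state 'yes' in Taxon 7 only — an autapomorphy, so it tells us nothing about relationships among taxa.
All ingroup taxa share the derived state 'yes' for prehensile tail; it defines the ingroup but does not resolve relationships within it.
nictitating membrane: derived state 'no' in Taxon 7 only — an autapomorphy, so it tells us nothing about relationships among taxa.
Most parsimonious ingroup topology: ((Taxon 2,Taxon 7),Taxon 8).
Changes per character on this tree: tarsal claw bifid: 1; keeled scales: 1; prehensile tail: 1; nictitating membrane: 1.
Total = 4.

4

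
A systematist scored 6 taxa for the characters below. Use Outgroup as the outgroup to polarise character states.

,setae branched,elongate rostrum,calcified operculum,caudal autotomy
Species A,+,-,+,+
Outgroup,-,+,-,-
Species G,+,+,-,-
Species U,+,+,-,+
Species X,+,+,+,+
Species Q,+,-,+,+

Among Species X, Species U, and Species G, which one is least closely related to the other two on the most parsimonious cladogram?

Character polarity is set by the outgroup: the derived state is whichever differs from the outgroup's state, so for elongate rostrum the derived state is '-', and for the remaining characters it is '+'.
All ingroup taxa share the derived state '+' for setae branched; it defines the ingroup but does not resolve relationships within it.
Only Species A and Species Q show the derived state '-' for elongate rostrum, supporting them as a clade.
calcified operculum: derived state '+' in Species A, Species Q, and Species X only — synapomorphy for {Species A, Species Q, Species X}.
Only Species A, Species Q, Species U, and Species X show the derived state '+' for caudal autotomy, supporting them as a clade.
Most parsimonious ingroup topology: (((Species X,(Species A,Species Q)),Species U),Species G).
Species U and Species X share a more recent common ancestor with each other than either does with Species G, so Species G is the least closely related of the three.

Species G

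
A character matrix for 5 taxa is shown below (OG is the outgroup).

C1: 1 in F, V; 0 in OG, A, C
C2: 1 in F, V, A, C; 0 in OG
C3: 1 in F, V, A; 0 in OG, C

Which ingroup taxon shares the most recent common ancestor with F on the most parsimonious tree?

The outgroup has state '0' for every character, so '1' is the derived state throughout.
Only F and V show the derived state '1' for C1, supporting them as a clade.
All ingroup taxa share the derived state '1' for C2; it defines the ingroup but does not resolve relationships within it.
C3 (derived state '1') is shared by A, F, and V — a synapomorphy uniting that clade.
Most parsimonious ingroup topology: (((F,V),A),C).
F and V form a cherry on this tree, so they are sister taxa.

V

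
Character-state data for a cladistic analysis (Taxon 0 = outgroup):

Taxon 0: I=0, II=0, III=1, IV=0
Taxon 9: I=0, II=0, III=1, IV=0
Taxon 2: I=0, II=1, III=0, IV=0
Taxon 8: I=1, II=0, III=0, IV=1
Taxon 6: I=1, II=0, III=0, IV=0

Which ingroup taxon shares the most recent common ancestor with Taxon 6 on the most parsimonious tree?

Taxon 8

Character polarity is set by the outgroup: the derived state is whichever differs from the outgroup's state, so for III the derived state is '0', and for the remaining characters it is '1'.
Only Taxon 6 and Taxon 8 show the derived state '1' for I, supporting them as a clade.
II (derived state '1') is unique to Taxon 2 (autapomorphy; uninformative for grouping).
III (derived state '0') is shared by Taxon 2, Taxon 6, and Taxon 8 — a synapomorphy uniting that clade.
IV (derived state '1') is unique to Taxon 8 (autapomorphy; uninformative for grouping).
Most parsimonious ingroup topology: (Taxon 9,(Taxon 2,(Taxon 8,Taxon 6))).
Taxon 6 and Taxon 8 form a cherry on this tree, so they are sister taxa.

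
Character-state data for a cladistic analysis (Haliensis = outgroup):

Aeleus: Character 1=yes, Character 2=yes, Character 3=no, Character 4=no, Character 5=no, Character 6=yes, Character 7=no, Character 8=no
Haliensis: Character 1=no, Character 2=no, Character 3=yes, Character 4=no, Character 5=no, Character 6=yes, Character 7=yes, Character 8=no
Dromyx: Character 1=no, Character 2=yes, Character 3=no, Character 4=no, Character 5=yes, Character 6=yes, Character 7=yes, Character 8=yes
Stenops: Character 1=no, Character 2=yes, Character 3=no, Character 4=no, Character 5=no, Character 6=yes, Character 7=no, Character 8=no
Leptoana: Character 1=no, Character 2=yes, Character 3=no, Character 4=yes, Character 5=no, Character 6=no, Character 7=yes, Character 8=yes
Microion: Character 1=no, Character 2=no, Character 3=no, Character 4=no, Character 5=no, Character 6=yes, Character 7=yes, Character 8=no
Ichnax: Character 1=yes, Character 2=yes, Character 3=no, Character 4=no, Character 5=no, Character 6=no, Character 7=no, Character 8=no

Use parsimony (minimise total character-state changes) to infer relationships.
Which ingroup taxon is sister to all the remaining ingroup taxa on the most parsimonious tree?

Microion

Character polarity is set by the outgroup: the derived state is whichever differs from the outgroup's state, so for Character 3, Character 6, Character 7 the derived state is 'no', and for the remaining characters it is 'yes'.
Only Aeleus and Ichnax show the derived state 'yes' for Character 1, supporting them as a clade.
Only Aeleus, Dromyx, Ichnax, Leptoana, and Stenops show the derived state 'yes' for Character 2, supporting them as a clade.
All ingroup taxa share the derived state 'no' for Character 3; it defines the ingroup but does not resolve relationships within it.
Character 4: derived state 'yes' in Leptoana only — an autapomorphy, so it tells us nothing about relationships among taxa.
Character 5 (derived state 'yes') is unique to Dromyx (autapomorphy; uninformative for grouping).
Character 6 groups Ichnax and Leptoana, which is incompatible with the clades supported by the remaining characters; treating it as convergent (homoplasy) costs fewer steps than any alternative tree.
Only Aeleus, Ichnax, and Stenops show the derived state 'no' for Character 7, supporting them as a clade.
Only Dromyx and Leptoana show the derived state 'yes' for Character 8, supporting them as a clade.
Most parsimonious ingroup topology: (((Leptoana,Dromyx),((Ichnax,Aeleus),Stenops)),Microion).
Microion is sister to the clade containing all other ingroup taxa, so it is the earliest-diverging (most basal) ingroup lineage.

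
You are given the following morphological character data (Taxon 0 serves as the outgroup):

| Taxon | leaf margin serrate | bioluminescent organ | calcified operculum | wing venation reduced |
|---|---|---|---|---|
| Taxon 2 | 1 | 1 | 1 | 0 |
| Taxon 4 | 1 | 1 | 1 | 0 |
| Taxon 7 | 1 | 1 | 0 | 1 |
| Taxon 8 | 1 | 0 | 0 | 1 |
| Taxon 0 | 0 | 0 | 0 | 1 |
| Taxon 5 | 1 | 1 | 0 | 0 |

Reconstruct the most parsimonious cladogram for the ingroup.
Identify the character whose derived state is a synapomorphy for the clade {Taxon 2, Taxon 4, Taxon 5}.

wing venation reduced

Character polarity is set by the outgroup: the derived state is whichever differs from the outgroup's state, so for wing venation reduced the derived state is '0', and for the remaining characters it is '1'.
leaf margin serrate (derived state '1') is shared by all ingroup taxa — unites the whole ingroup.
bioluminescent organ (derived state '1') is shared by Taxon 2, Taxon 4, Taxon 5, and Taxon 7 — a synapomorphy uniting that clade.
calcified operculum (derived state '1') is shared by Taxon 2 and Taxon 4 — a synapomorphy uniting that clade.
Only Taxon 2, Taxon 4, and Taxon 5 show the derived state '0' for wing venation reduced, supporting them as a clade.
Most parsimonious ingroup topology: (Taxon 8,(((Taxon 4,Taxon 2),Taxon 5),Taxon 7)).
The clade {Taxon 2, Taxon 4, Taxon 5} is supported by wing venation reduced: its derived state '0' occurs in exactly those taxa and in no other taxon (including the outgroup).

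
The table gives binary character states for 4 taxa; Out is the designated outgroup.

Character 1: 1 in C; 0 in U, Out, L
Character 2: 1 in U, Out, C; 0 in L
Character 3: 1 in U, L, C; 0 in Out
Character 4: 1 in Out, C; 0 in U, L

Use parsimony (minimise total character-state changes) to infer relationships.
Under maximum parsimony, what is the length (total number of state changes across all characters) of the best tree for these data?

4

Character polarity is set by the outgroup: the derived state is whichever differs from the outgroup's state, so for Character 2, Character 4 the derived state is '0', and for the remaining characters it is '1'.
Character 1 (derived state '1') is unique to C (autapomorphy; uninformative for grouping).
Character 2 (derived state '0') is unique to L (autapomorphy; uninformative for grouping).
All ingroup taxa share the derived state '1' for Character 3; it defines the ingroup but does not resolve relationships within it.
Character 4: derived state '0' in L and U only — synapomorphy for {L, U}.
Most parsimonious ingroup topology: ((U,L),C).
Changes per character on this tree: Character 1: 1; Character 2: 1; Character 3: 1; Character 4: 1.
Total = 4.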